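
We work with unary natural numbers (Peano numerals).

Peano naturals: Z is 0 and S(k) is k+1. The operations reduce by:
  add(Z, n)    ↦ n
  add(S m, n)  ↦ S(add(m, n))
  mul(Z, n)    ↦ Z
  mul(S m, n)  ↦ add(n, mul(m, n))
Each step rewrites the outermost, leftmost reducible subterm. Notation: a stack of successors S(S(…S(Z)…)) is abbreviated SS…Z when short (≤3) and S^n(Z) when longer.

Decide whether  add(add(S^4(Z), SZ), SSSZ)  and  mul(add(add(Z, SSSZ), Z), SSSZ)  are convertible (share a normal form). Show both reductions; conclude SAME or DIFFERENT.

Term A:
  start: add(add(S^4(Z), SZ), SSSZ)
  →1  add(S(add(SSSZ, SZ)), SSSZ)
  →2  S(add(add(SSSZ, SZ), SSSZ))
  →3  S(add(S(add(SSZ, SZ)), SSSZ))
  →4  S(S(add(add(SSZ, SZ), SSSZ)))
  →5  S(S(add(S(add(SZ, SZ)), SSSZ)))
  →6  S(S(S(add(add(SZ, SZ), SSSZ))))
  →7  S(S(S(add(S(add(Z, SZ)), SSSZ))))
  →8  S(S(S(S(add(add(Z, SZ), SSSZ)))))
  →9  S(S(S(S(add(SZ, SSSZ)))))
  →10  S(S(S(S(S(add(Z, SSSZ))))))
  →11  S^8(Z)

Term B:
  start: mul(add(add(Z, SSSZ), Z), SSSZ)
  →1  mul(add(SSSZ, Z), SSSZ)
  →2  mul(S(add(SSZ, Z)), SSSZ)
  →3  add(SSSZ, mul(add(SSZ, Z), SSSZ))
  →4  S(add(SSZ, mul(add(SSZ, Z), SSSZ)))
  →5  S(S(add(SZ, mul(add(SSZ, Z), SSSZ))))
  →6  S(S(S(add(Z, mul(add(SSZ, Z), SSSZ)))))
  →7  S(S(S(mul(add(SSZ, Z), SSSZ))))
  →8  S(S(S(mul(S(add(SZ, Z)), SSSZ))))
  →9  S(S(S(add(SSSZ, mul(add(SZ, Z), SSSZ)))))
  →10  S(S(S(S(add(SSZ, mul(add(SZ, Z), SSSZ))))))
  →11  S(S(S(S(S(add(SZ, mul(add(SZ, Z), SSSZ)))))))
  →12  S(S(S(S(S(S(add(Z, mul(add(SZ, Z), SSSZ))))))))
  →13  S(S(S(S(S(S(mul(add(SZ, Z), SSSZ)))))))
  →14  S(S(S(S(S(S(mul(S(add(Z, Z)), SSSZ)))))))
  →15  S(S(S(S(S(S(add(SSSZ, mul(add(Z, Z), SSSZ))))))))
  →16  S(S(S(S(S(S(S(add(SSZ, mul(add(Z, Z), SSSZ)))))))))
  →17  S(S(S(S(S(S(S(S(add(SZ, mul(add(Z, Z), SSSZ))))))))))
  →18  S(S(S(S(S(S(S(S(S(add(Z, mul(add(Z, Z), SSSZ)))))))))))
  →19  S(S(S(S(S(S(S(S(S(mul(add(Z, Z), SSSZ))))))))))
  →20  S(S(S(S(S(S(S(S(S(mul(Z, SSSZ))))))))))
  →21  S^9(Z)

Answer: DIFFERENT — A ⇓ S^8(Z), B ⇓ S^9(Z)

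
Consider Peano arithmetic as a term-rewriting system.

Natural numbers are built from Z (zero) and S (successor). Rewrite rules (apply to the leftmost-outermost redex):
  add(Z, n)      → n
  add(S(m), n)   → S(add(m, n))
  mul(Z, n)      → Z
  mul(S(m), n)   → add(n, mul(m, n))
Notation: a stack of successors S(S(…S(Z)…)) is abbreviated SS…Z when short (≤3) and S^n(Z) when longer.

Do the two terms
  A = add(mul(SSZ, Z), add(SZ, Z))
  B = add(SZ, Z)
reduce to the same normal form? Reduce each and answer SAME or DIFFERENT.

Term A:
  start: add(mul(SSZ, Z), add(SZ, Z))
  step 1: add(add(Z, mul(SZ, Z)), add(SZ, Z))
  step 2: add(mul(SZ, Z), add(SZ, Z))
  step 3: add(add(Z, mul(Z, Z)), add(SZ, Z))
  step 4: add(mul(Z, Z), add(SZ, Z))
  step 5: add(Z, add(SZ, Z))
  step 6: add(SZ, Z)
  step 7: S(add(Z, Z))
  step 8: SZ

Term B:
  start: add(SZ, Z)
  step 1: S(add(Z, Z))
  step 2: SZ

Answer: SAME — A ⇓ SZ, B ⇓ SZ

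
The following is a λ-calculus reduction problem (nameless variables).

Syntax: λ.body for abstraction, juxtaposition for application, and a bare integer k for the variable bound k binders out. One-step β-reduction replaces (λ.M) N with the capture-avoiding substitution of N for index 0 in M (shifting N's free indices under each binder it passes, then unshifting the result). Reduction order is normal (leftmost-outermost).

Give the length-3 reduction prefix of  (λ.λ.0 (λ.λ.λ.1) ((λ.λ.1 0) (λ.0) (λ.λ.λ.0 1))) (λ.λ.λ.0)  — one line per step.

Answer: after 3 steps: λ.0 (λ.λ.λ.1) ((λ.0) (λ.λ.λ.0 1))

Derivation:
  start: (λ.λ.0 (λ.λ.λ.1) ((λ.λ.1 0) (λ.0) (λ.λ.λ.0 1))) (λ.λ.λ.0)
  [1] λ.0 (λ.λ.λ.1) ((λ.λ.1 0) (λ.0) (λ.λ.λ.0 1))
  [2] λ.0 (λ.λ.λ.1) ((λ.(λ.0) 0) (λ.λ.λ.0 1))
  [3] λ.0 (λ.λ.λ.1) ((λ.0) (λ.λ.λ.0 1))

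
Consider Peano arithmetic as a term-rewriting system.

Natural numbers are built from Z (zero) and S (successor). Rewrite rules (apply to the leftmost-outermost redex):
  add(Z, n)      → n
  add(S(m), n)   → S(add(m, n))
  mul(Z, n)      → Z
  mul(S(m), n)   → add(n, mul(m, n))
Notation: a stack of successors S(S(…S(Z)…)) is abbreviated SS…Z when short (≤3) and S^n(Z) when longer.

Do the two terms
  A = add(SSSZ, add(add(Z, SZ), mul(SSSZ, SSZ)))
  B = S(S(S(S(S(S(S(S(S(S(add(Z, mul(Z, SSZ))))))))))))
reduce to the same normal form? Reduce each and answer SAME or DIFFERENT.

Term A:
  start: add(SSSZ, add(add(Z, SZ), mul(SSSZ, SSZ)))
  →1  S(add(SSZ, add(add(Z, SZ), mul(SSSZ, SSZ))))
  →2  S(S(add(SZ, add(add(Z, SZ), mul(SSSZ, SSZ)))))
  →3  S(S(S(add(Z, add(add(Z, SZ), mul(SSSZ, SSZ))))))
  →4  S(S(S(add(add(Z, SZ), mul(SSSZ, SSZ)))))
  →5  S(S(S(add(SZ, mul(SSSZ, SSZ)))))
  →6  S(S(S(S(add(Z, mul(SSSZ, SSZ))))))
  →7  S(S(S(S(mul(SSSZ, SSZ)))))
  →8  S(S(S(S(add(SSZ, mul(SSZ, SSZ))))))
  →9  S(S(S(S(S(add(SZ, mul(SSZ, SSZ)))))))
  →10  S(S(S(S(S(S(add(Z, mul(SSZ, SSZ))))))))
  →11  S(S(S(S(S(S(mul(SSZ, SSZ)))))))
  →12  S(S(S(S(S(S(add(SSZ, mul(SZ, SSZ))))))))
  →13  S(S(S(S(S(S(S(add(SZ, mul(SZ, SSZ)))))))))
  →14  S(S(S(S(S(S(S(S(add(Z, mul(SZ, SSZ))))))))))
  →15  S(S(S(S(S(S(S(S(mul(SZ, SSZ)))))))))
  →16  S(S(S(S(S(S(S(S(add(SSZ, mul(Z, SSZ))))))))))
  →17  S(S(S(S(S(S(S(S(S(add(SZ, mul(Z, SSZ)))))))))))
  →18  S(S(S(S(S(S(S(S(S(S(add(Z, mul(Z, SSZ))))))))))))
  →19  S(S(S(S(S(S(S(S(S(S(mul(Z, SSZ)))))))))))
  →20  S^10(Z)

Term B:
  start: S(S(S(S(S(S(S(S(S(S(add(Z, mul(Z, SSZ))))))))))))
  →1  S(S(S(S(S(S(S(S(S(S(mul(Z, SSZ)))))))))))
  →2  S^10(Z)

Answer: SAME — A ⇓ S^10(Z), B ⇓ S^10(Z)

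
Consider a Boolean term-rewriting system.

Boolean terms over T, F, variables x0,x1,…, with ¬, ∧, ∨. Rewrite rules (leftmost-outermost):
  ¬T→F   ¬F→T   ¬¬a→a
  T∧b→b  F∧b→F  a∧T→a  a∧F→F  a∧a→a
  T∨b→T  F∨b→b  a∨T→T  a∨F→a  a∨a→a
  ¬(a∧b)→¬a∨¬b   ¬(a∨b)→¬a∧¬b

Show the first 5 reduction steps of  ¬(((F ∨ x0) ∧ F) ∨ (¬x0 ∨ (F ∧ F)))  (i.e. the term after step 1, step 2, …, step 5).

  start: ¬(((F ∨ x0) ∧ F) ∨ (¬x0 ∨ (F ∧ F)))
  step 1: ¬((F ∨ x0) ∧ F) ∧ ¬(¬x0 ∨ (F ∧ F))
  step 2: (¬(F ∨ x0) ∨ ¬F) ∧ ¬(¬x0 ∨ (F ∧ F))
  step 3: ((¬F ∧ ¬x0) ∨ ¬F) ∧ ¬(¬x0 ∨ (F ∧ F))
  step 4: ((T ∧ ¬x0) ∨ ¬F) ∧ ¬(¬x0 ∨ (F ∧ F))
  step 5: (¬x0 ∨ ¬F) ∧ ¬(¬x0 ∨ (F ∧ F))

Answer: after 5 steps: (¬x0 ∨ ¬F) ∧ ¬(¬x0 ∨ (F ∧ F))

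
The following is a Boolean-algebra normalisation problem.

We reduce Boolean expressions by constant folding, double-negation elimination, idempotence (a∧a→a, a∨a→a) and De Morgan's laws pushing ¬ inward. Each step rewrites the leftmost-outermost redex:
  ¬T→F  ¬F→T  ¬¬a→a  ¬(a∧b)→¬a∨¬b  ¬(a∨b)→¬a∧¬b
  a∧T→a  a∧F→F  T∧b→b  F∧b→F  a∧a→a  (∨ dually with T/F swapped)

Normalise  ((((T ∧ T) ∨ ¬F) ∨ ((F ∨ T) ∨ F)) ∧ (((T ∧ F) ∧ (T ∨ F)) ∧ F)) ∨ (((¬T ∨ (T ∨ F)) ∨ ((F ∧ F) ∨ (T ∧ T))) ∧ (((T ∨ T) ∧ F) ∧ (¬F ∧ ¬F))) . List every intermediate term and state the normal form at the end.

Answer: normal form = F  (in 13 steps)

Working:
  start: ((((T ∧ T) ∨ ¬F) ∨ ((F ∨ T) ∨ F)) ∧ (((T ∧ F) ∧ (T ∨ F)) ∧ F)) ∨ (((¬T ∨ (T ∨ F)) ∨ ((F ∧ F) ∨ (T ∧ T))) ∧ (((T ∨ T) ∧ F) ∧ (¬F ∧ ¬F)))
  →1  (((T ∨ ¬F) ∨ ((F ∨ T) ∨ F)) ∧ (((T ∧ F) ∧ (T ∨ F)) ∧ F)) ∨ (((¬T ∨ (T ∨ F)) ∨ ((F ∧ F) ∨ (T ∧ T))) ∧ (((T ∨ T) ∧ F) ∧ (¬F ∧ ¬F)))
  →2  ((T ∨ ((F ∨ T) ∨ F)) ∧ (((T ∧ F) ∧ (T ∨ F)) ∧ F)) ∨ (((¬T ∨ (T ∨ F)) ∨ ((F ∧ F) ∨ (T ∧ T))) ∧ (((T ∨ T) ∧ F) ∧ (¬F ∧ ¬F)))
  →3  (T ∧ (((T ∧ F) ∧ (T ∨ F)) ∧ F)) ∨ (((¬T ∨ (T ∨ F)) ∨ ((F ∧ F) ∨ (T ∧ T))) ∧ (((T ∨ T) ∧ F) ∧ (¬F ∧ ¬F)))
  →4  (((T ∧ F) ∧ (T ∨ F)) ∧ F) ∨ (((¬T ∨ (T ∨ F)) ∨ ((F ∧ F) ∨ (T ∧ T))) ∧ (((T ∨ T) ∧ F) ∧ (¬F ∧ ¬F)))
  →5  F ∨ (((¬T ∨ (T ∨ F)) ∨ ((F ∧ F) ∨ (T ∧ T))) ∧ (((T ∨ T) ∧ F) ∧ (¬F ∧ ¬F)))
  →6  ((¬T ∨ (T ∨ F)) ∨ ((F ∧ F) ∨ (T ∧ T))) ∧ (((T ∨ T) ∧ F) ∧ (¬F ∧ ¬F))
  →7  ((F ∨ (T ∨ F)) ∨ ((F ∧ F) ∨ (T ∧ T))) ∧ (((T ∨ T) ∧ F) ∧ (¬F ∧ ¬F))
  →8  ((T ∨ F) ∨ ((F ∧ F) ∨ (T ∧ T))) ∧ (((T ∨ T) ∧ F) ∧ (¬F ∧ ¬F))
  →9  (T ∨ ((F ∧ F) ∨ (T ∧ T))) ∧ (((T ∨ T) ∧ F) ∧ (¬F ∧ ¬F))
  →10  T ∧ (((T ∨ T) ∧ F) ∧ (¬F ∧ ¬F))
  →11  ((T ∨ T) ∧ F) ∧ (¬F ∧ ¬F)
  →12  F ∧ (¬F ∧ ¬F)
  →13  F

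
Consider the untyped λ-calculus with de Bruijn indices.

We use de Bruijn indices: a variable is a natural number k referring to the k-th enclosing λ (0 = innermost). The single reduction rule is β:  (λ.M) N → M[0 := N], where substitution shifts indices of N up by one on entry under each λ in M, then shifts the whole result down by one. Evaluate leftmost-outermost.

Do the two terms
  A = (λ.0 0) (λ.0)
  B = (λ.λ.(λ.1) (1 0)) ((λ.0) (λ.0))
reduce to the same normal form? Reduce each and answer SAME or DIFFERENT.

Term A:
  start: (λ.0 0) (λ.0)
  [1] (λ.0) (λ.0)
  [2] λ.0

Term B:
  start: (λ.λ.(λ.1) (1 0)) ((λ.0) (λ.0))
  [1] λ.(λ.1) ((λ.0) (λ.0) 0)
  [2] λ.0

Answer: SAME — A ⇓ λ.0, B ⇓ λ.0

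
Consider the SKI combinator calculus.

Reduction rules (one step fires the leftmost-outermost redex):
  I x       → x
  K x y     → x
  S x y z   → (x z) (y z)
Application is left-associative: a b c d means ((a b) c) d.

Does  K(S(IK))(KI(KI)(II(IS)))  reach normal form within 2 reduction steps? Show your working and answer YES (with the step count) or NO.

Answer: YES — reaches normal form SK in 2 ≤ 2 steps

Working:
  start: K(S(IK))(KI(KI)(II(IS)))
  [1] S(IK)
  [2] SK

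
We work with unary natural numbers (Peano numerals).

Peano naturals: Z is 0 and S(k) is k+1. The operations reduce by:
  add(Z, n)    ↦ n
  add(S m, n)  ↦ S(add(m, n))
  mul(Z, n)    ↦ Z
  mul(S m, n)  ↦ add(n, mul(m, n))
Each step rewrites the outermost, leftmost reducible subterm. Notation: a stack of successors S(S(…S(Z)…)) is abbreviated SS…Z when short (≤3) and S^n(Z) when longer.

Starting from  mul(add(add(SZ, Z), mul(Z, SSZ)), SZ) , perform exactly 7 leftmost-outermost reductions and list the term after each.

Answer: after 7 steps: S(mul(mul(Z, SSZ), SZ))

Derivation:
  start: mul(add(add(SZ, Z), mul(Z, SSZ)), SZ)
  step 1: mul(add(S(add(Z, Z)), mul(Z, SSZ)), SZ)
  step 2: mul(S(add(add(Z, Z), mul(Z, SSZ))), SZ)
  step 3: add(SZ, mul(add(add(Z, Z), mul(Z, SSZ)), SZ))
  step 4: S(add(Z, mul(add(add(Z, Z), mul(Z, SSZ)), SZ)))
  step 5: S(mul(add(add(Z, Z), mul(Z, SSZ)), SZ))
  step 6: S(mul(add(Z, mul(Z, SSZ)), SZ))
  step 7: S(mul(mul(Z, SSZ), SZ))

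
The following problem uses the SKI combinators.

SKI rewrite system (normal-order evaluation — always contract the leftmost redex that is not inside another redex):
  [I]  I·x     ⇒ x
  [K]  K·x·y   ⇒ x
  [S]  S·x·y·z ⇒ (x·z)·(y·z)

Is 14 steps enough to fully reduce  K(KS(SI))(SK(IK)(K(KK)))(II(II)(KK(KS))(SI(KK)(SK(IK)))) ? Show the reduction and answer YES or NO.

Answer: YES — reaches normal form S(KK) in 12 ≤ 14 steps

Reduction:
  start: K(KS(SI))(SK(IK)(K(KK)))(II(II)(KK(KS))(SI(KK)(SK(IK))))
  [1] KS(SI)(II(II)(KK(KS))(SI(KK)(SK(IK))))
  [2] S(II(II)(KK(KS))(SI(KK)(SK(IK))))
  [3] S(I(II)(KK(KS))(SI(KK)(SK(IK))))
  [4] S(II(KK(KS))(SI(KK)(SK(IK))))
  [5] S(I(KK(KS))(SI(KK)(SK(IK))))
  [6] S(KK(KS)(SI(KK)(SK(IK))))
  [7] S(K(SI(KK)(SK(IK))))
  [8] S(K(I(SK(IK))(KK(SK(IK)))))
  [9] S(K(SK(IK)(KK(SK(IK)))))
  [10] S(K(K(KK(SK(IK)))(IK(KK(SK(IK))))))
  [11] S(K(KK(SK(IK))))
  [12] S(KK)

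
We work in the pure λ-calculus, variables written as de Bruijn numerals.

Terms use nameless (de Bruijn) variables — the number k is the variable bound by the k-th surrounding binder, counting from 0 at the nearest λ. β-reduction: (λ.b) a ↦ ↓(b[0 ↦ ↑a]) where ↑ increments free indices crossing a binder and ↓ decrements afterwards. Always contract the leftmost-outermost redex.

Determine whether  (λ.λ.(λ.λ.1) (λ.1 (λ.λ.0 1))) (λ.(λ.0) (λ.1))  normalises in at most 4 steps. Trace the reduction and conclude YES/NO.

Answer: YES — reaches normal form λ.λ.λ.2 (λ.λ.0 1) in 2 ≤ 4 steps

Working:
  start: (λ.λ.(λ.λ.1) (λ.1 (λ.λ.0 1))) (λ.(λ.0) (λ.1))
  step 1: λ.(λ.λ.1) (λ.1 (λ.λ.0 1))
  step 2: λ.λ.λ.2 (λ.λ.0 1)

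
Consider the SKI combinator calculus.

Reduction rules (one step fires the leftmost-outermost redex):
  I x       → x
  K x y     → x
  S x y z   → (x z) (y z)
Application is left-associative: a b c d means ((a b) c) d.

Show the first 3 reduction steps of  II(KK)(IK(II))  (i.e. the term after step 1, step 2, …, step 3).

Answer: after 3 steps: K

Reduction:
  start: II(KK)(IK(II))
  step 1: I(KK)(IK(II))
  step 2: KK(IK(II))
  step 3: K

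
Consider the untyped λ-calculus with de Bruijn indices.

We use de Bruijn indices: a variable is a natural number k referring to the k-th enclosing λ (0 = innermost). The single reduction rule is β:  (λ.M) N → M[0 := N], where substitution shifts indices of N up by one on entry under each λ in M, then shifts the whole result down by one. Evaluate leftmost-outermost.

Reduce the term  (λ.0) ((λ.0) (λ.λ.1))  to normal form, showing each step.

  start: (λ.0) ((λ.0) (λ.λ.1))
  →1  (λ.0) (λ.λ.1)
  →2  λ.λ.1

Answer: normal form = λ.λ.1  (in 2 steps)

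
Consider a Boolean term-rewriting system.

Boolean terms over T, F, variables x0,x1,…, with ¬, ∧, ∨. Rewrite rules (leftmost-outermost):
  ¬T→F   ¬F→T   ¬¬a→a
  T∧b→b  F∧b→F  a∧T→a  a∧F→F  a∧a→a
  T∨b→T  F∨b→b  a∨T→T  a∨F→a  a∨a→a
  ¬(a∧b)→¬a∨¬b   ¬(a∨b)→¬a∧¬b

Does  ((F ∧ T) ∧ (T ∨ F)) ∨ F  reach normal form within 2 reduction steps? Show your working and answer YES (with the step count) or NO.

Answer: NO — after 2 steps the term is F ∧ (T ∨ F), not yet normal

Reduction:
  start: ((F ∧ T) ∧ (T ∨ F)) ∨ F
  step 1: (F ∧ T) ∧ (T ∨ F)
  step 2: F ∧ (T ∨ F)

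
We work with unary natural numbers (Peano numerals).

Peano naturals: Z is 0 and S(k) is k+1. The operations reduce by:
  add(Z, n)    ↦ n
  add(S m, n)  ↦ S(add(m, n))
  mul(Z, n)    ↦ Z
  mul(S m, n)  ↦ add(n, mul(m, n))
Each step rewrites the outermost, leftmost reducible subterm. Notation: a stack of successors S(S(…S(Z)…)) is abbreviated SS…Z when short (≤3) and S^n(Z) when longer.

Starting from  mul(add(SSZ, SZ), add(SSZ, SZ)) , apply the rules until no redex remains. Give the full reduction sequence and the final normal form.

  start: mul(add(SSZ, SZ), add(SSZ, SZ))
  step 1: mul(S(add(SZ, SZ)), add(SSZ, SZ))
  step 2: add(add(SSZ, SZ), mul(add(SZ, SZ), add(SSZ, SZ)))
  step 3: add(S(add(SZ, SZ)), mul(add(SZ, SZ), add(SSZ, SZ)))
  step 4: S(add(add(SZ, SZ), mul(add(SZ, SZ), add(SSZ, SZ))))
  step 5: S(add(S(add(Z, SZ)), mul(add(SZ, SZ), add(SSZ, SZ))))
  step 6: S(S(add(add(Z, SZ), mul(add(SZ, SZ), add(SSZ, SZ)))))
  step 7: S(S(add(SZ, mul(add(SZ, SZ), add(SSZ, SZ)))))
  step 8: S(S(S(add(Z, mul(add(SZ, SZ), add(SSZ, SZ))))))
  step 9: S(S(S(mul(add(SZ, SZ), add(SSZ, SZ)))))
  step 10: S(S(S(mul(S(add(Z, SZ)), add(SSZ, SZ)))))
  step 11: S(S(S(add(add(SSZ, SZ), mul(add(Z, SZ), add(SSZ, SZ))))))
  step 12: S(S(S(add(S(add(SZ, SZ)), mul(add(Z, SZ), add(SSZ, SZ))))))
  step 13: S(S(S(S(add(add(SZ, SZ), mul(add(Z, SZ), add(SSZ, SZ)))))))
  step 14: S(S(S(S(add(S(add(Z, SZ)), mul(add(Z, SZ), add(SSZ, SZ)))))))
  step 15: S(S(S(S(S(add(add(Z, SZ), mul(add(Z, SZ), add(SSZ, SZ))))))))
  step 16: S(S(S(S(S(add(SZ, mul(add(Z, SZ), add(SSZ, SZ))))))))
  step 17: S(S(S(S(S(S(add(Z, mul(add(Z, SZ), add(SSZ, SZ)))))))))
  step 18: S(S(S(S(S(S(mul(add(Z, SZ), add(SSZ, SZ))))))))
  step 19: S(S(S(S(S(S(mul(SZ, add(SSZ, SZ))))))))
  step 20: S(S(S(S(S(S(add(add(SSZ, SZ), mul(Z, add(SSZ, SZ)))))))))
  step 21: S(S(S(S(S(S(add(S(add(SZ, SZ)), mul(Z, add(SSZ, SZ)))))))))
  step 22: S(S(S(S(S(S(S(add(add(SZ, SZ), mul(Z, add(SSZ, SZ))))))))))
  step 23: S(S(S(S(S(S(S(add(S(add(Z, SZ)), mul(Z, add(SSZ, SZ))))))))))
  step 24: S(S(S(S(S(S(S(S(add(add(Z, SZ), mul(Z, add(SSZ, SZ)))))))))))
  step 25: S(S(S(S(S(S(S(S(add(SZ, mul(Z, add(SSZ, SZ)))))))))))
  step 26: S(S(S(S(S(S(S(S(S(add(Z, mul(Z, add(SSZ, SZ))))))))))))
  step 27: S(S(S(S(S(S(S(S(S(mul(Z, add(SSZ, SZ)))))))))))
  step 28: S^9(Z)

Answer: normal form = S^9(Z)  (in 28 steps)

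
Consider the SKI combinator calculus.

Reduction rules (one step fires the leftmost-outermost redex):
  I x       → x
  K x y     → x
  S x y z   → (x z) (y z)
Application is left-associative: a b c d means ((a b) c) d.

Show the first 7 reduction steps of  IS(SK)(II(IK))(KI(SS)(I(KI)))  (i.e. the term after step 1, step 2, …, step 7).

  start: IS(SK)(II(IK))(KI(SS)(I(KI)))
  [1] S(SK)(II(IK))(KI(SS)(I(KI)))
  [2] SK(KI(SS)(I(KI)))(II(IK)(KI(SS)(I(KI))))
  [3] K(II(IK)(KI(SS)(I(KI))))(KI(SS)(I(KI))(II(IK)(KI(SS)(I(KI)))))
  [4] II(IK)(KI(SS)(I(KI)))
  [5] I(IK)(KI(SS)(I(KI)))
  [6] IK(KI(SS)(I(KI)))
  [7] K(KI(SS)(I(KI)))

Answer: after 7 steps: K(KI(SS)(I(KI)))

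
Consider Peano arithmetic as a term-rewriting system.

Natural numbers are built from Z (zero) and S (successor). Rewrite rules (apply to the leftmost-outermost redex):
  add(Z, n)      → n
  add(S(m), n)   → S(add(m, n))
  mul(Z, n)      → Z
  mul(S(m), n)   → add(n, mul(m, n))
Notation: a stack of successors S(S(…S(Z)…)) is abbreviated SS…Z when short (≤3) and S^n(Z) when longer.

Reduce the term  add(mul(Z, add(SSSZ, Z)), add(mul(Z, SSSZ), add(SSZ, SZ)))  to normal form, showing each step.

Answer: normal form = SSSZ  (in 7 steps)

Reduction:
  start: add(mul(Z, add(SSSZ, Z)), add(mul(Z, SSSZ), add(SSZ, SZ)))
  step 1: add(Z, add(mul(Z, SSSZ), add(SSZ, SZ)))
  step 2: add(mul(Z, SSSZ), add(SSZ, SZ))
  step 3: add(Z, add(SSZ, SZ))
  step 4: add(SSZ, SZ)
  step 5: S(add(SZ, SZ))
  step 6: S(S(add(Z, SZ)))
  step 7: SSSZ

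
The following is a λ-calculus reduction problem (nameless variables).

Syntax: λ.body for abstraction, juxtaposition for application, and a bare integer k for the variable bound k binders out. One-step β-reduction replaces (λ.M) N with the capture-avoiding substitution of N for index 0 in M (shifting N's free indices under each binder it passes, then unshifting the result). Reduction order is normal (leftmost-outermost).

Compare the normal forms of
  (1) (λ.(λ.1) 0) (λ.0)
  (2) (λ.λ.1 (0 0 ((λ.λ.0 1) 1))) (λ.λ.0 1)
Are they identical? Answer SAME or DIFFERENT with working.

Term A:
  start: (λ.(λ.1) 0) (λ.0)
  →1  (λ.λ.0) (λ.0)
  →2  λ.0

Term B:
  start: (λ.λ.1 (0 0 ((λ.λ.0 1) 1))) (λ.λ.0 1)
  →1  λ.(λ.λ.0 1) (0 0 ((λ.λ.0 1) (λ.λ.0 1)))
  →2  λ.λ.0 (1 1 ((λ.λ.0 1) (λ.λ.0 1)))
  →3  λ.λ.0 (1 1 (λ.0 (λ.λ.0 1)))

Answer: DIFFERENT — A ⇓ λ.0, B ⇓ λ.λ.0 (1 1 (λ.0 (λ.λ.0 1)))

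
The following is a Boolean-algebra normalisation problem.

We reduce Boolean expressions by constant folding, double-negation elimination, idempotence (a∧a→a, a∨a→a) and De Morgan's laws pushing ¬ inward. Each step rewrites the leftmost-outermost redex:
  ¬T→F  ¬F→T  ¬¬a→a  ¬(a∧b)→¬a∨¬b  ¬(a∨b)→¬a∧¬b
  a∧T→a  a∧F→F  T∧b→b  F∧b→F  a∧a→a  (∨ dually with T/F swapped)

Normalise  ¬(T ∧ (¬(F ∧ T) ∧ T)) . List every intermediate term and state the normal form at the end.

  start: ¬(T ∧ (¬(F ∧ T) ∧ T))
  →1  ¬T ∨ ¬(¬(F ∧ T) ∧ T)
  →2  F ∨ ¬(¬(F ∧ T) ∧ T)
  →3  ¬(¬(F ∧ T) ∧ T)
  →4  ¬¬(F ∧ T) ∨ ¬T
  →5  (F ∧ T) ∨ ¬T
  →6  F ∨ ¬T
  →7  ¬T
  →8  F

Answer: normal form = F  (in 8 steps)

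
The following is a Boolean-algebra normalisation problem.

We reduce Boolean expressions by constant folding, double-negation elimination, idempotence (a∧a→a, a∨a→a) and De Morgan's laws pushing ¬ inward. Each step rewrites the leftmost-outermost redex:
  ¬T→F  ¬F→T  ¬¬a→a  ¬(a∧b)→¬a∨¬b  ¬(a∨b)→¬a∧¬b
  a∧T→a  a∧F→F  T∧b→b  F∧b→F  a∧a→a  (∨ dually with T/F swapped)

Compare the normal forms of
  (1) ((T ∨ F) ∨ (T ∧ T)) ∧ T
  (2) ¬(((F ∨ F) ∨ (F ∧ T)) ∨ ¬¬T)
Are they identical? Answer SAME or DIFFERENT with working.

Answer: DIFFERENT — A ⇓ T, B ⇓ F

Derivation:
Term A:
  start: ((T ∨ F) ∨ (T ∧ T)) ∧ T
  →1  (T ∨ F) ∨ (T ∧ T)
  →2  T ∨ (T ∧ T)
  →3  T

Term B:
  start: ¬(((F ∨ F) ∨ (F ∧ T)) ∨ ¬¬T)
  →1  ¬((F ∨ F) ∨ (F ∧ T)) ∧ ¬¬¬T
  →2  (¬(F ∨ F) ∧ ¬(F ∧ T)) ∧ ¬¬¬T
  →3  ((¬F ∧ ¬F) ∧ ¬(F ∧ T)) ∧ ¬¬¬T
  →4  (¬F ∧ ¬(F ∧ T)) ∧ ¬¬¬T
  →5  (T ∧ ¬(F ∧ T)) ∧ ¬¬¬T
  →6  ¬(F ∧ T) ∧ ¬¬¬T
  →7  (¬F ∨ ¬T) ∧ ¬¬¬T
  →8  (T ∨ ¬T) ∧ ¬¬¬T
  →9  T ∧ ¬¬¬T
  →10  ¬¬¬T
  →11  ¬T
  →12  F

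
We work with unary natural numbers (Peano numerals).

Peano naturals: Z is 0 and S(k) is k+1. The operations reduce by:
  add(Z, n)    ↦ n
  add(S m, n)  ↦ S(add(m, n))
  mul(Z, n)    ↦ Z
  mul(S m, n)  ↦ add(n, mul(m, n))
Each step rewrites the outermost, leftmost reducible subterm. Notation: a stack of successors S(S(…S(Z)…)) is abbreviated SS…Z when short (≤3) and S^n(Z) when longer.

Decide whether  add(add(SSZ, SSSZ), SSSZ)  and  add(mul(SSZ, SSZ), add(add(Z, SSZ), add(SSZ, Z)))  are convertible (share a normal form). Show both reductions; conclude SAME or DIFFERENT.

Term A:
  start: add(add(SSZ, SSSZ), SSSZ)
  step 1: add(S(add(SZ, SSSZ)), SSSZ)
  step 2: S(add(add(SZ, SSSZ), SSSZ))
  step 3: S(add(S(add(Z, SSSZ)), SSSZ))
  step 4: S(S(add(add(Z, SSSZ), SSSZ)))
  step 5: S(S(add(SSSZ, SSSZ)))
  step 6: S(S(S(add(SSZ, SSSZ))))
  step 7: S(S(S(S(add(SZ, SSSZ)))))
  step 8: S(S(S(S(S(add(Z, SSSZ))))))
  step 9: S^8(Z)

Term B:
  start: add(mul(SSZ, SSZ), add(add(Z, SSZ), add(SSZ, Z)))
  step 1: add(add(SSZ, mul(SZ, SSZ)), add(add(Z, SSZ), add(SSZ, Z)))
  step 2: add(S(add(SZ, mul(SZ, SSZ))), add(add(Z, SSZ), add(SSZ, Z)))
  step 3: S(add(add(SZ, mul(SZ, SSZ)), add(add(Z, SSZ), add(SSZ, Z))))
  step 4: S(add(S(add(Z, mul(SZ, SSZ))), add(add(Z, SSZ), add(SSZ, Z))))
  step 5: S(S(add(add(Z, mul(SZ, SSZ)), add(add(Z, SSZ), add(SSZ, Z)))))
  step 6: S(S(add(mul(SZ, SSZ), add(add(Z, SSZ), add(SSZ, Z)))))
  step 7: S(S(add(add(SSZ, mul(Z, SSZ)), add(add(Z, SSZ), add(SSZ, Z)))))
  step 8: S(S(add(S(add(SZ, mul(Z, SSZ))), add(add(Z, SSZ), add(SSZ, Z)))))
  step 9: S(S(S(add(add(SZ, mul(Z, SSZ)), add(add(Z, SSZ), add(SSZ, Z))))))
  step 10: S(S(S(add(S(add(Z, mul(Z, SSZ))), add(add(Z, SSZ), add(SSZ, Z))))))
  step 11: S(S(S(S(add(add(Z, mul(Z, SSZ)), add(add(Z, SSZ), add(SSZ, Z)))))))
  step 12: S(S(S(S(add(mul(Z, SSZ), add(add(Z, SSZ), add(SSZ, Z)))))))
  step 13: S(S(S(S(add(Z, add(add(Z, SSZ), add(SSZ, Z)))))))
  step 14: S(S(S(S(add(add(Z, SSZ), add(SSZ, Z))))))
  step 15: S(S(S(S(add(SSZ, add(SSZ, Z))))))
  step 16: S(S(S(S(S(add(SZ, add(SSZ, Z)))))))
  step 17: S(S(S(S(S(S(add(Z, add(SSZ, Z))))))))
  step 18: S(S(S(S(S(S(add(SSZ, Z)))))))
  step 19: S(S(S(S(S(S(S(add(SZ, Z))))))))
  step 20: S(S(S(S(S(S(S(S(add(Z, Z)))))))))
  step 21: S^8(Z)

Answer: SAME — A ⇓ S^8(Z), B ⇓ S^8(Z)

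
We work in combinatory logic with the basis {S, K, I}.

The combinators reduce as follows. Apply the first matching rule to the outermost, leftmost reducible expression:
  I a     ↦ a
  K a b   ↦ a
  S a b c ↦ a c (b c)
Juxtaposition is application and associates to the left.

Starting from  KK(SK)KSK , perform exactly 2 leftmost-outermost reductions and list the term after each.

Answer: after 2 steps: KK

Working:
  start: KK(SK)KSK
  step 1: KKSK
  step 2: KK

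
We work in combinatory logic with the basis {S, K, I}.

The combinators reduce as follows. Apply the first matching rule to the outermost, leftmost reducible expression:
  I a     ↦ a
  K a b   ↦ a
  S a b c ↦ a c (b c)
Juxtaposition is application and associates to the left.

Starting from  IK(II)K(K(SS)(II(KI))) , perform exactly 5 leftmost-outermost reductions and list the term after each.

  start: IK(II)K(K(SS)(II(KI)))
  →1  K(II)K(K(SS)(II(KI)))
  →2  II(K(SS)(II(KI)))
  →3  I(K(SS)(II(KI)))
  →4  K(SS)(II(KI))
  →5  SS

Answer: after 5 steps: SS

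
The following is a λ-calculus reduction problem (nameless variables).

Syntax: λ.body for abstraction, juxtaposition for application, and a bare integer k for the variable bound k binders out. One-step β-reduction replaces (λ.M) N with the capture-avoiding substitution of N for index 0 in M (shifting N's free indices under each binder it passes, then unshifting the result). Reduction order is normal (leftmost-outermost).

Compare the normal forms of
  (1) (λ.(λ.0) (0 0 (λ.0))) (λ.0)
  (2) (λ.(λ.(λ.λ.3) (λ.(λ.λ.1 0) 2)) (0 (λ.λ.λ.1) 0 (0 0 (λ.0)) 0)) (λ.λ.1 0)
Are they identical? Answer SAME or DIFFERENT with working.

Term A:
  start: (λ.(λ.0) (0 0 (λ.0))) (λ.0)
  [1] (λ.0) ((λ.0) (λ.0) (λ.0))
  [2] (λ.0) (λ.0) (λ.0)
  [3] (λ.0) (λ.0)
  [4] λ.0

Term B:
  start: (λ.(λ.(λ.λ.3) (λ.(λ.λ.1 0) 2)) (0 (λ.λ.λ.1) 0 (0 0 (λ.0)) 0)) (λ.λ.1 0)
  [1] (λ.(λ.λ.λ.λ.1 0) (λ.(λ.λ.1 0) (λ.λ.1 0))) ((λ.λ.1 0) (λ.λ.λ.1) (λ.λ.1 0) ((λ.λ.1 0) (λ.λ.1 0) (λ.0)) (λ.λ.1 0))
  [2] (λ.λ.λ.λ.1 0) (λ.(λ.λ.1 0) (λ.λ.1 0))
  [3] λ.λ.λ.1 0

Answer: DIFFERENT — A ⇓ λ.0, B ⇓ λ.λ.λ.1 0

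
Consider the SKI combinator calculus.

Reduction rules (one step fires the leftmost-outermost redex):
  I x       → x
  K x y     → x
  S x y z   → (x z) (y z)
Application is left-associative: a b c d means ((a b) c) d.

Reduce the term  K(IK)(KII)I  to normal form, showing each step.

  start: K(IK)(KII)I
  [1] IKI
  [2] KI

Answer: normal form = KI  (in 2 steps)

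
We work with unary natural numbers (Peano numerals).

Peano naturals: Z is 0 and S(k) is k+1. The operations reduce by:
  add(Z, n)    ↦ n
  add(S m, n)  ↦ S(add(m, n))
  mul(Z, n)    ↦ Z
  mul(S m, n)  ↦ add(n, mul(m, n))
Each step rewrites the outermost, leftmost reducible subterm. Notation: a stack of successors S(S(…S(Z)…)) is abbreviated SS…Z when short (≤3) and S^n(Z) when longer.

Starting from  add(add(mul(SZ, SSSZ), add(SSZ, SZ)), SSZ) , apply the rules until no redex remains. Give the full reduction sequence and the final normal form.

Answer: normal form = S^8(Z)  (in 20 steps)

Working:
  start: add(add(mul(SZ, SSSZ), add(SSZ, SZ)), SSZ)
  [1] add(add(add(SSSZ, mul(Z, SSSZ)), add(SSZ, SZ)), SSZ)
  [2] add(add(S(add(SSZ, mul(Z, SSSZ))), add(SSZ, SZ)), SSZ)
  [3] add(S(add(add(SSZ, mul(Z, SSSZ)), add(SSZ, SZ))), SSZ)
  [4] S(add(add(add(SSZ, mul(Z, SSSZ)), add(SSZ, SZ)), SSZ))
  [5] S(add(add(S(add(SZ, mul(Z, SSSZ))), add(SSZ, SZ)), SSZ))
  [6] S(add(S(add(add(SZ, mul(Z, SSSZ)), add(SSZ, SZ))), SSZ))
  [7] S(S(add(add(add(SZ, mul(Z, SSSZ)), add(SSZ, SZ)), SSZ)))
  [8] S(S(add(add(S(add(Z, mul(Z, SSSZ))), add(SSZ, SZ)), SSZ)))
  [9] S(S(add(S(add(add(Z, mul(Z, SSSZ)), add(SSZ, SZ))), SSZ)))
  [10] S(S(S(add(add(add(Z, mul(Z, SSSZ)), add(SSZ, SZ)), SSZ))))
  [11] S(S(S(add(add(mul(Z, SSSZ), add(SSZ, SZ)), SSZ))))
  [12] S(S(S(add(add(Z, add(SSZ, SZ)), SSZ))))
  [13] S(S(S(add(add(SSZ, SZ), SSZ))))
  [14] S(S(S(add(S(add(SZ, SZ)), SSZ))))
  [15] S(S(S(S(add(add(SZ, SZ), SSZ)))))
  [16] S(S(S(S(add(S(add(Z, SZ)), SSZ)))))
  [17] S(S(S(S(S(add(add(Z, SZ), SSZ))))))
  [18] S(S(S(S(S(add(SZ, SSZ))))))
  [19] S(S(S(S(S(S(add(Z, SSZ)))))))
  [20] S^8(Z)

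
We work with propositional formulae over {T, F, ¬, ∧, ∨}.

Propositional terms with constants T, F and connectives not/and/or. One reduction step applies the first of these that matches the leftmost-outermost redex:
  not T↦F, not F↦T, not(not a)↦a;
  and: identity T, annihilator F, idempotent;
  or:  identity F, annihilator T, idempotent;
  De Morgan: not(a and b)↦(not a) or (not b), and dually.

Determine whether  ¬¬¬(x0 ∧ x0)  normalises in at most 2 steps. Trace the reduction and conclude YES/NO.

Answer: NO — after 2 steps the term is ¬x0 ∨ ¬x0, not yet normal

Reduction:
  start: ¬¬¬(x0 ∧ x0)
  [1] ¬(x0 ∧ x0)
  [2] ¬x0 ∨ ¬x0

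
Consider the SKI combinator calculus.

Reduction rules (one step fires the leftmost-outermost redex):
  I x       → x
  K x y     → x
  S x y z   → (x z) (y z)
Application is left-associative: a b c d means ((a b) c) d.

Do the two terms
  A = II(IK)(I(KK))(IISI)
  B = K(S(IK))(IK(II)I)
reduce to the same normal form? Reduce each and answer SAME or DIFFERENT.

Answer: DIFFERENT — A ⇓ KK, B ⇓ SK

Working:
Term A:
  start: II(IK)(I(KK))(IISI)
  step 1: I(IK)(I(KK))(IISI)
  step 2: IK(I(KK))(IISI)
  step 3: K(I(KK))(IISI)
  step 4: I(KK)
  step 5: KK

Term B:
  start: K(S(IK))(IK(II)I)
  step 1: S(IK)
  step 2: SK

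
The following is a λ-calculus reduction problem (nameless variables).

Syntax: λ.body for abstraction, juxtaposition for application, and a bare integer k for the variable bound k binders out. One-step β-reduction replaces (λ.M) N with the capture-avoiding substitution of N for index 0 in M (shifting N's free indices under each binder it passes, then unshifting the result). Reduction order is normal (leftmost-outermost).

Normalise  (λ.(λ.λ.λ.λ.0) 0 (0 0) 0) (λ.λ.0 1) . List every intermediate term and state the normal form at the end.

  start: (λ.(λ.λ.λ.λ.0) 0 (0 0) 0) (λ.λ.0 1)
  [1] (λ.λ.λ.λ.0) (λ.λ.0 1) ((λ.λ.0 1) (λ.λ.0 1)) (λ.λ.0 1)
  [2] (λ.λ.λ.0) ((λ.λ.0 1) (λ.λ.0 1)) (λ.λ.0 1)
  [3] (λ.λ.0) (λ.λ.0 1)
  [4] λ.0

Answer: normal form = λ.0  (in 4 steps)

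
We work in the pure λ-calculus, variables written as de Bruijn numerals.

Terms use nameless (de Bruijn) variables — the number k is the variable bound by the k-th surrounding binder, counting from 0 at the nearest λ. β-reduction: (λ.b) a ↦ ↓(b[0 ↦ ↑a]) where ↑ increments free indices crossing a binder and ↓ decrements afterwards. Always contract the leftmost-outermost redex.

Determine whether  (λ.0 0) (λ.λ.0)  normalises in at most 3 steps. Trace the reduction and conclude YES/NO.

  start: (λ.0 0) (λ.λ.0)
  →1  (λ.λ.0) (λ.λ.0)
  →2  λ.0

Answer: YES — reaches normal form λ.0 in 2 ≤ 3 steps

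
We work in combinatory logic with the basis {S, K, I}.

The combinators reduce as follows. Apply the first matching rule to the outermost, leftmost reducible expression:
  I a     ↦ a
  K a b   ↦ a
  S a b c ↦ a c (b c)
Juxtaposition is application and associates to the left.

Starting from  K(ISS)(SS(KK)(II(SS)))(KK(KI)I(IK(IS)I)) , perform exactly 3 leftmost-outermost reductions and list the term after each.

Answer: after 3 steps: SS(KI(IK(IS)I))

Derivation:
  start: K(ISS)(SS(KK)(II(SS)))(KK(KI)I(IK(IS)I))
  [1] ISS(KK(KI)I(IK(IS)I))
  [2] SS(KK(KI)I(IK(IS)I))
  [3] SS(KI(IK(IS)I))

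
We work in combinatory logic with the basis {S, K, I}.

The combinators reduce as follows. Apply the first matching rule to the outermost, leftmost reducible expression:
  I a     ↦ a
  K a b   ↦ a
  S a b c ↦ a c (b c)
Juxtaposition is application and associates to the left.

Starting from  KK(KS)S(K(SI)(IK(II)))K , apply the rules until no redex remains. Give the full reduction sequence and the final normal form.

Answer: normal form = SK  (in 2 steps)

Derivation:
  start: KK(KS)S(K(SI)(IK(II)))K
  [1] KS(K(SI)(IK(II)))K
  [2] SK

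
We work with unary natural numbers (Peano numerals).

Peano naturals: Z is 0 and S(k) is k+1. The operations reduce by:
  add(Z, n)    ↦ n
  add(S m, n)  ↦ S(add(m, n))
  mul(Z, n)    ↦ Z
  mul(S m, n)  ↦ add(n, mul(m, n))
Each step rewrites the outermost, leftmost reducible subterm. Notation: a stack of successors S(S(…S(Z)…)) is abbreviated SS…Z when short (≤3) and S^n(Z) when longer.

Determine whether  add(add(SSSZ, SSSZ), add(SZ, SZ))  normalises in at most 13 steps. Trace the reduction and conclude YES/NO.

  start: add(add(SSSZ, SSSZ), add(SZ, SZ))
  step 1: add(S(add(SSZ, SSSZ)), add(SZ, SZ))
  step 2: S(add(add(SSZ, SSSZ), add(SZ, SZ)))
  step 3: S(add(S(add(SZ, SSSZ)), add(SZ, SZ)))
  step 4: S(S(add(add(SZ, SSSZ), add(SZ, SZ))))
  step 5: S(S(add(S(add(Z, SSSZ)), add(SZ, SZ))))
  step 6: S(S(S(add(add(Z, SSSZ), add(SZ, SZ)))))
  step 7: S(S(S(add(SSSZ, add(SZ, SZ)))))
  step 8: S(S(S(S(add(SSZ, add(SZ, SZ))))))
  step 9: S(S(S(S(S(add(SZ, add(SZ, SZ)))))))
  step 10: S(S(S(S(S(S(add(Z, add(SZ, SZ))))))))
  step 11: S(S(S(S(S(S(add(SZ, SZ)))))))
  step 12: S(S(S(S(S(S(S(add(Z, SZ))))))))
  step 13: S^8(Z)

Answer: YES — reaches normal form S^8(Z) in 13 ≤ 13 steps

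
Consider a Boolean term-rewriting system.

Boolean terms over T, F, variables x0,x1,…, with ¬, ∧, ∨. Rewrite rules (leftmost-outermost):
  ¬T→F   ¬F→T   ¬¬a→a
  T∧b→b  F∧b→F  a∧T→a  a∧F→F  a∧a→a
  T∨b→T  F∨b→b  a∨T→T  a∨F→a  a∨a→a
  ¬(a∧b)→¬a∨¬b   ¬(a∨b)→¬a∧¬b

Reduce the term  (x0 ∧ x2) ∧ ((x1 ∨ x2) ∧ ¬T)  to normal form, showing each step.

  start: (x0 ∧ x2) ∧ ((x1 ∨ x2) ∧ ¬T)
  [1] (x0 ∧ x2) ∧ ((x1 ∨ x2) ∧ F)
  [2] (x0 ∧ x2) ∧ F
  [3] F

Answer: normal form = F  (in 3 steps)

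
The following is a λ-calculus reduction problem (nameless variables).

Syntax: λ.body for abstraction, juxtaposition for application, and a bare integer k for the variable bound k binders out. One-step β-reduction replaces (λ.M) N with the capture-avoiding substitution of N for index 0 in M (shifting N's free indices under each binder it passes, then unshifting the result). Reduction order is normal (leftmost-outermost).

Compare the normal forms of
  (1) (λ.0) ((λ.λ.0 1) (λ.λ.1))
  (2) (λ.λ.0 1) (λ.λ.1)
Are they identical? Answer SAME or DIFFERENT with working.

Answer: SAME — A ⇓ λ.0 (λ.λ.1), B ⇓ λ.0 (λ.λ.1)

Reduction:
Term A:
  start: (λ.0) ((λ.λ.0 1) (λ.λ.1))
  →1  (λ.λ.0 1) (λ.λ.1)
  →2  λ.0 (λ.λ.1)

Term B:
  start: (λ.λ.0 1) (λ.λ.1)
  →1  λ.0 (λ.λ.1)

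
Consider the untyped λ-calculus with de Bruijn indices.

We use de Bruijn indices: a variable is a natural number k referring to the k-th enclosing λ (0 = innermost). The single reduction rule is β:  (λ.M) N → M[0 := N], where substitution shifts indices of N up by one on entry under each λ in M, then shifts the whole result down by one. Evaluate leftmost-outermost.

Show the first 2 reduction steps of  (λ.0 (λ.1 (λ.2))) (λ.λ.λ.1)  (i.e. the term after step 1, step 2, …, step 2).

  start: (λ.0 (λ.1 (λ.2))) (λ.λ.λ.1)
  step 1: (λ.λ.λ.1) (λ.(λ.λ.λ.1) (λ.λ.λ.λ.1))
  step 2: λ.λ.1

Answer: after 2 steps: λ.λ.1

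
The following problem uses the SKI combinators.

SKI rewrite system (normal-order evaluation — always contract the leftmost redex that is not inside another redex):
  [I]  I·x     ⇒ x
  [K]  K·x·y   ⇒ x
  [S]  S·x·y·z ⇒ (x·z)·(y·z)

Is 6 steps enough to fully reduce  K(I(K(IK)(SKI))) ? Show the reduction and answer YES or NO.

  start: K(I(K(IK)(SKI)))
  [1] K(K(IK)(SKI))
  [2] K(IK)
  [3] KK

Answer: YES — reaches normal form KK in 3 ≤ 6 steps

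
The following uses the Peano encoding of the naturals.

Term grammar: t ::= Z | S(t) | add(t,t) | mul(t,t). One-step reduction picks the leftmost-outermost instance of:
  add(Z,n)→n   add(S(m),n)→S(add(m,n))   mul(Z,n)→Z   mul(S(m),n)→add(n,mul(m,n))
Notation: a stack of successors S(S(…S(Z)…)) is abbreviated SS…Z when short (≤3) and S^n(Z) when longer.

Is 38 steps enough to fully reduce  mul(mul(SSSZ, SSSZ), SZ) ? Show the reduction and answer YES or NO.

Answer: NO — after 38 steps the term is S(S(S(S(S(S(S(S(mul(S(add(Z, mul(Z, SSSZ))), SZ))))))))), not yet normal

Derivation:
  start: mul(mul(SSSZ, SSSZ), SZ)
  step 1: mul(add(SSSZ, mul(SSZ, SSSZ)), SZ)
  step 2: mul(S(add(SSZ, mul(SSZ, SSSZ))), SZ)
  step 3: add(SZ, mul(add(SSZ, mul(SSZ, SSSZ)), SZ))
  step 4: S(add(Z, mul(add(SSZ, mul(SSZ, SSSZ)), SZ)))
  step 5: S(mul(add(SSZ, mul(SSZ, SSSZ)), SZ))
  step 6: S(mul(S(add(SZ, mul(SSZ, SSSZ))), SZ))
  step 7: S(add(SZ, mul(add(SZ, mul(SSZ, SSSZ)), SZ)))
  step 8: S(S(add(Z, mul(add(SZ, mul(SSZ, SSSZ)), SZ))))
  step 9: S(S(mul(add(SZ, mul(SSZ, SSSZ)), SZ)))
  step 10: S(S(mul(S(add(Z, mul(SSZ, SSSZ))), SZ)))
  step 11: S(S(add(SZ, mul(add(Z, mul(SSZ, SSSZ)), SZ))))
  step 12: S(S(S(add(Z, mul(add(Z, mul(SSZ, SSSZ)), SZ)))))
  step 13: S(S(S(mul(add(Z, mul(SSZ, SSSZ)), SZ))))
  step 14: S(S(S(mul(mul(SSZ, SSSZ), SZ))))
  step 15: S(S(S(mul(add(SSSZ, mul(SZ, SSSZ)), SZ))))
  step 16: S(S(S(mul(S(add(SSZ, mul(SZ, SSSZ))), SZ))))
  step 17: S(S(S(add(SZ, mul(add(SSZ, mul(SZ, SSSZ)), SZ)))))
  step 18: S(S(S(S(add(Z, mul(add(SSZ, mul(SZ, SSSZ)), SZ))))))
  step 19: S(S(S(S(mul(add(SSZ, mul(SZ, SSSZ)), SZ)))))
  step 20: S(S(S(S(mul(S(add(SZ, mul(SZ, SSSZ))), SZ)))))
  step 21: S(S(S(S(add(SZ, mul(add(SZ, mul(SZ, SSSZ)), SZ))))))
  step 22: S(S(S(S(S(add(Z, mul(add(SZ, mul(SZ, SSSZ)), SZ)))))))
  step 23: S(S(S(S(S(mul(add(SZ, mul(SZ, SSSZ)), SZ))))))
  step 24: S(S(S(S(S(mul(S(add(Z, mul(SZ, SSSZ))), SZ))))))
  step 25: S(S(S(S(S(add(SZ, mul(add(Z, mul(SZ, SSSZ)), SZ)))))))
  step 26: S(S(S(S(S(S(add(Z, mul(add(Z, mul(SZ, SSSZ)), SZ))))))))
  step 27: S(S(S(S(S(S(mul(add(Z, mul(SZ, SSSZ)), SZ)))))))
  step 28: S(S(S(S(S(S(mul(mul(SZ, SSSZ), SZ)))))))
  step 29: S(S(S(S(S(S(mul(add(SSSZ, mul(Z, SSSZ)), SZ)))))))
  step 30: S(S(S(S(S(S(mul(S(add(SSZ, mul(Z, SSSZ))), SZ)))))))
  step 31: S(S(S(S(S(S(add(SZ, mul(add(SSZ, mul(Z, SSSZ)), SZ))))))))
  step 32: S(S(S(S(S(S(S(add(Z, mul(add(SSZ, mul(Z, SSSZ)), SZ)))))))))
  step 33: S(S(S(S(S(S(S(mul(add(SSZ, mul(Z, SSSZ)), SZ))))))))
  step 34: S(S(S(S(S(S(S(mul(S(add(SZ, mul(Z, SSSZ))), SZ))))))))
  step 35: S(S(S(S(S(S(S(add(SZ, mul(add(SZ, mul(Z, SSSZ)), SZ)))))))))
  step 36: S(S(S(S(S(S(S(S(add(Z, mul(add(SZ, mul(Z, SSSZ)), SZ))))))))))
  step 37: S(S(S(S(S(S(S(S(mul(add(SZ, mul(Z, SSSZ)), SZ)))))))))
  step 38: S(S(S(S(S(S(S(S(mul(S(add(Z, mul(Z, SSSZ))), SZ)))))))))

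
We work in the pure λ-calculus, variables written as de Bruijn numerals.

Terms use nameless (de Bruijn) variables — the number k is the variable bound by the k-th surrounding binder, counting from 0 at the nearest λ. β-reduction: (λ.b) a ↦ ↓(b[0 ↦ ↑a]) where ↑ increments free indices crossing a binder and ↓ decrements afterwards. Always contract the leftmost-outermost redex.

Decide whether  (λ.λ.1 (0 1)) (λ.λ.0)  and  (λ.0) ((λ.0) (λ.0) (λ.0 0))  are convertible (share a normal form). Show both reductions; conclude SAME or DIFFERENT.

Term A:
  start: (λ.λ.1 (0 1)) (λ.λ.0)
  →1  λ.(λ.λ.0) (0 (λ.λ.0))
  →2  λ.λ.0

Term B:
  start: (λ.0) ((λ.0) (λ.0) (λ.0 0))
  →1  (λ.0) (λ.0) (λ.0 0)
  →2  (λ.0) (λ.0 0)
  →3  λ.0 0

Answer: DIFFERENT — A ⇓ λ.λ.0, B ⇓ λ.0 0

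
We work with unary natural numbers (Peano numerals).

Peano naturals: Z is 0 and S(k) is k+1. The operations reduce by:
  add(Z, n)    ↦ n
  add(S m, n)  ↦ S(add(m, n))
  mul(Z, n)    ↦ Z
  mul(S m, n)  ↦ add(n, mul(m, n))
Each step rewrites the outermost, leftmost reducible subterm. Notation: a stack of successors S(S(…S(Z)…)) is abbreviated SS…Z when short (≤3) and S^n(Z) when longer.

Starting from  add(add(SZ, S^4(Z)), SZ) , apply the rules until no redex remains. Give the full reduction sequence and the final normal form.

Answer: normal form = S^6(Z)  (in 8 steps)

Reduction:
  start: add(add(SZ, S^4(Z)), SZ)
  step 1: add(S(add(Z, S^4(Z))), SZ)
  step 2: S(add(add(Z, S^4(Z)), SZ))
  step 3: S(add(S^4(Z), SZ))
  step 4: S(S(add(SSSZ, SZ)))
  step 5: S(S(S(add(SSZ, SZ))))
  step 6: S(S(S(S(add(SZ, SZ)))))
  step 7: S(S(S(S(S(add(Z, SZ))))))
  step 8: S^6(Z)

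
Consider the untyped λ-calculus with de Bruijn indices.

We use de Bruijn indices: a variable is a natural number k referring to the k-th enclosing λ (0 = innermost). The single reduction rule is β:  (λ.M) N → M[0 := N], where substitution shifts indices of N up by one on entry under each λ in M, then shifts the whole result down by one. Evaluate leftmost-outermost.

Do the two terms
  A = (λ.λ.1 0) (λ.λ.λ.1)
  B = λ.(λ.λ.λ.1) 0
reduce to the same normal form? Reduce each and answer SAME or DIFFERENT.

Answer: SAME — A ⇓ λ.λ.λ.1, B ⇓ λ.λ.λ.1

Derivation:
Term A:
  start: (λ.λ.1 0) (λ.λ.λ.1)
  →1  λ.(λ.λ.λ.1) 0
  →2  λ.λ.λ.1

Term B:
  start: λ.(λ.λ.λ.1) 0
  →1  λ.λ.λ.1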